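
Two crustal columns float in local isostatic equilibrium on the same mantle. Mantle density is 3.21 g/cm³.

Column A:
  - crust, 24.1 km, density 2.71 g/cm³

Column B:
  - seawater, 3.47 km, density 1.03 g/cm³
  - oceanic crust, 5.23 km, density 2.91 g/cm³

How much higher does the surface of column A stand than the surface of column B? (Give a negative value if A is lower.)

0.909 km

For any compensation level in the mantle, the mantle terms cancel and isostasy reduces to e = (Σt_A − Σt_B) − (Σ(ρt)_A − Σ(ρt)_B) / ρ_m.
Σt_A = 24.1 km; Σt_B = 8.7 km; Σ(ρt)_A = 65.311; Σ(ρt)_B = 18.7934 (in km·g/cm³).
e = (24.1 − 8.7) − (65.311 − 18.7934) / 3.21 = 0.909 km.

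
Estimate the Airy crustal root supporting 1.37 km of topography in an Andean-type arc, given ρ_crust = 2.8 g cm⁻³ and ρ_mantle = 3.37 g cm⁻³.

Isostatic balance requires: the weight of the topography is balanced by the buoyancy of the root, ρ_c h = (ρ_m − ρ_c) r.
r = h · ρ_c / (ρ_m − ρ_c) = 1.37 km × 2.8 / (3.37 − 2.8) = 6.73 km.

6.73 km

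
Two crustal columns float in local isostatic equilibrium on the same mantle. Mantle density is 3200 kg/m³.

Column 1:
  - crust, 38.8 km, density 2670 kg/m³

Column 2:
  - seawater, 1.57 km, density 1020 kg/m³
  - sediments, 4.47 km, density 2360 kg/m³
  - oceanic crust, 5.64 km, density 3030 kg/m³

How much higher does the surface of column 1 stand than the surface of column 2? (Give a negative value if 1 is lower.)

3.88 km

For any compensation level in the mantle, the mantle terms cancel and isostasy reduces to e = (Σt_1 − Σt_2) − (Σ(ρt)_1 − Σ(ρt)_2) / ρ_m.
Σt_1 = 38.8 km; Σt_2 = 11.68 km; Σ(ρt)_1 = 103596; Σ(ρt)_2 = 29239.8 (in km·kg/m³).
e = (38.8 − 11.68) − (103596 − 29239.8) / 3200 = 3.88 km.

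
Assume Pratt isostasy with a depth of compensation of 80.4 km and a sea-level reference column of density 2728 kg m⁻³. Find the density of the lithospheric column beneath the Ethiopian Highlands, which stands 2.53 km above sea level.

2640 kg m⁻³

Pratt balance: ρ_ref D = ρ (D + h).
ρ = ρ_ref D/(D + h) = 2728 × 80.4 km/(80.4 km + 2.53 km) = 2640 kg m⁻³.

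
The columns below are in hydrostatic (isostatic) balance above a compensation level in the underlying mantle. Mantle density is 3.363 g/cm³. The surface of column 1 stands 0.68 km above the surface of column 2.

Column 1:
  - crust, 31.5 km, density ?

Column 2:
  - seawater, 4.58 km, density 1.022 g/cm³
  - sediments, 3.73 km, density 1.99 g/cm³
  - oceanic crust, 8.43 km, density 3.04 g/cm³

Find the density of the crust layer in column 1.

2.7 g/cm³

Take the compensation level at the base of the deeper column (depth z_c below the surface of column 1) and equate Σ ρ_i t_i down to z_c; mantle fills any gap and the z_c terms cancel.
Column 1: 31.5×ρ + (z_c − 31.5)×3.363
Column 2: 0.68×0 + 4.58×1.022 + 3.73×1.99 + 8.43×3.04 + (z_c − 0.68 − 16.74)×3.363
The z_c×3.363 term appears on both sides and cancels. Collect the known terms of each column as K = Σ(ρt)_known − 3.363 × (depth of known layers): K_1 = 0 − 3.363×31.5 = −105.9345; K_2 = 37.73066 − 3.363×(0.68 + 16.74) = −20.8528.
Balance: K_1 + 31.5×ρ = K_2, so ρ = (K_2 − K_1)/31.5 = 85.0817/31.5 = 2.7 g/cm³.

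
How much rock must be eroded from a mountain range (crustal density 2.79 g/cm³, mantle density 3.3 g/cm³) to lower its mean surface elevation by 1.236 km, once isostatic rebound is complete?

8 km

Net drop Δ = e − u = e − e ρ_c/ρ_m = e (ρ_m − ρ_c)/ρ_m.
e = Δ ρ_m/(ρ_m − ρ_c) = 1.236 km × 3.3/0.51 = 8 km.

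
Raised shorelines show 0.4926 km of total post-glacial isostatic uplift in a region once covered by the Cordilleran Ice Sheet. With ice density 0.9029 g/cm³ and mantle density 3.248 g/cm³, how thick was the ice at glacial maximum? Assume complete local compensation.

u = t ρ_ice/ρ_m → t = u ρ_m/ρ_ice = 0.4926 km × 3.248/0.9029 = 1.77 km.

1.77 km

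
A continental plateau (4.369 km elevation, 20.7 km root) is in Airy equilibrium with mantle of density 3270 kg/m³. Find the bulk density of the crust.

2700 kg/m³

ρ_c h = (ρ_m − ρ_c) r → ρ_c (h + r) = ρ_m r → ρ_c = ρ_m r / (h + r).
ρ_c = 3270 × 20.7 km / (4.369 km + 20.7 km) = 2700 kg/m³.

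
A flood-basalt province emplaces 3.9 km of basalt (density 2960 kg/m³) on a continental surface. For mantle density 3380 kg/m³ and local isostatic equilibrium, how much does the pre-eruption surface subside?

Subaerial loading: s = t ρ_load / ρ_m.
s = 3.9 km × 2960/3380 = 3.42 km.

3.42 km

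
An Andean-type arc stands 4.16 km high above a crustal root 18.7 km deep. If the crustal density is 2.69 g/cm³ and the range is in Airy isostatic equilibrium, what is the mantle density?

Airy balance: ρ_c h = (ρ_m − ρ_c) r → ρ_m = ρ_c (1 + h/r).
ρ_m = 2.69 × (1 + 4.16 km/18.7 km) = 3.29 g/cm³.

3.29 g/cm³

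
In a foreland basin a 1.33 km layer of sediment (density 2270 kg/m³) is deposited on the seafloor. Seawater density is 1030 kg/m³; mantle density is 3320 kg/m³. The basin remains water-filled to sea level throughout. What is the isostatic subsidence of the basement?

Submarine loading: the sediment displaces seawater, and the subsidence is in turn flooded, so s (ρ_m − ρ_w) = t (ρ_sed − ρ_w).
s = 1.33 km × (2270 − 1030) / (3320 − 1030) = 0.72 km.

0.72 km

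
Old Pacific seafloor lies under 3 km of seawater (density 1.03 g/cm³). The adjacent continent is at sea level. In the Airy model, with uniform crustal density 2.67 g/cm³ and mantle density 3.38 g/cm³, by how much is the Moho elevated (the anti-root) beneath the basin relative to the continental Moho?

Isostatic balance requires: replacing crust with seawater at the top is compensated by replacing crust with mantle at the base: d (ρ_c − ρ_w) = a (ρ_m − ρ_c).
a = d (ρ_c − ρ_w)/(ρ_m − ρ_c) = 3 km × 1.64/0.71 = 6.93 km.

6.93 km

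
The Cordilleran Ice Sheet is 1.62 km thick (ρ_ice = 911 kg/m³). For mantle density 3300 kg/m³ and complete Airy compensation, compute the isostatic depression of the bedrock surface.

0.447 km

Equating mass per unit area of the two columns: the ice load ρ_ice t is balanced by mantle displaced below, ρ_m s.
s = t ρ_ice / ρ_m = 1.62 km × 911/3300 = 0.447 km.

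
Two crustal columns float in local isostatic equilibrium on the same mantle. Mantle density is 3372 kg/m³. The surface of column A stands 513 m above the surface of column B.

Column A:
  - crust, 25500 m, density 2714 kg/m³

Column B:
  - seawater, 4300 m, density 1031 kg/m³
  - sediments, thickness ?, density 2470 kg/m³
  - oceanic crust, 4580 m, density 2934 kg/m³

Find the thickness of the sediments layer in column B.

Take the compensation level at the base of the deeper column (depth z_c below the surface of column A) and equate Σ ρ_i t_i down to z_c; mantle fills any gap and the z_c terms cancel.
Column A: 25500×2714 + (z_c − 25500)×3372
Column B: 513×0 + 4300×1031 + x×2470 + 4580×2934 + (z_c − 513 − 8880 − x)×3372
The z_c×3372 term appears on both sides and cancels. Collect the known terms of each column as K = Σ(ρt)_known − 3372 × (depth of known layers): K_A = 69207000 − 3372×25500 = −16779000; K_B = 17871020 − 3372×(513 + 8880) = −13802176.
Balance: K_A = K_B − x×(3372 − 2470), so x = (K_B − K_A)/(3372 − 2470) = 2976820/902 = 3300 m.

3300 m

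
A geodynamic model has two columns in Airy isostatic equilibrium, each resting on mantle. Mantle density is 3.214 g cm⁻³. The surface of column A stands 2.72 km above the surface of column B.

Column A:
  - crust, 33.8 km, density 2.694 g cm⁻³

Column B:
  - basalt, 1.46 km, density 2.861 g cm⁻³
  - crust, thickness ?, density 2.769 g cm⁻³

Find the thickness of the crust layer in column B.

Take the compensation level at the base of the deeper column (depth z_c below the surface of column A) and equate Σ ρ_i t_i down to z_c; mantle fills any gap and the z_c terms cancel.
Column A: 33.8×2.694 + (z_c − 33.8)×3.214
Column B: 2.72×0 + 1.46×2.861 + x×2.769 + (z_c − 2.72 − 1.46 − x)×3.214
The z_c×3.214 term appears on both sides and cancels. Collect the known terms of each column as K = Σ(ρt)_known − 3.214 × (depth of known layers): K_A = 91.0572 − 3.214×33.8 = −17.576; K_B = 4.17706 − 3.214×(2.72 + 1.46) = −9.25746.
Balance: K_A = K_B − x×(3.214 − 2.769), so x = (K_B − K_A)/(3.214 − 2.769) = 8.31854/0.445 = 18.7 km.

18.7 km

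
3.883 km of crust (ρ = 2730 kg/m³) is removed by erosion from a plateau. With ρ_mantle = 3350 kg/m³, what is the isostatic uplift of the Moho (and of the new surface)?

Unloading: uplift u = e ρ_c/ρ_m = 3.883 km × 2730/3350 = 3.16 km.

3.16 km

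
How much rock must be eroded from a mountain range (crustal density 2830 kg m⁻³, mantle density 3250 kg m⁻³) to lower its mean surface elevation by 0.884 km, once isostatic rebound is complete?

6.84 km

Net drop Δ = e − u = e − e ρ_c/ρ_m = e (ρ_m − ρ_c)/ρ_m.
e = Δ ρ_m/(ρ_m − ρ_c) = 0.884 km × 3250/420 = 6.84 km.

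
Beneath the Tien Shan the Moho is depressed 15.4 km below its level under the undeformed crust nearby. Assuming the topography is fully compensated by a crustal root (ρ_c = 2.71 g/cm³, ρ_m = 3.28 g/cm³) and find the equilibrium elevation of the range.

By Archimedes' principle applied to the lithosphere: ρ_c h = (ρ_m − ρ_c) r.
h = r (ρ_m − ρ_c) / ρ_c = 15.4 km × (3.28 − 2.71) / 2.71 = 3.24 km.

3.24 km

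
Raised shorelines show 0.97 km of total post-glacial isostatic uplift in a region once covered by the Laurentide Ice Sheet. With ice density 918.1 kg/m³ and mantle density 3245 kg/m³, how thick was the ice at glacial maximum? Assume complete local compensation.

u = t ρ_ice/ρ_m → t = u ρ_m/ρ_ice = 0.97 km × 3245/918.1 = 3.43 km.

3.43 km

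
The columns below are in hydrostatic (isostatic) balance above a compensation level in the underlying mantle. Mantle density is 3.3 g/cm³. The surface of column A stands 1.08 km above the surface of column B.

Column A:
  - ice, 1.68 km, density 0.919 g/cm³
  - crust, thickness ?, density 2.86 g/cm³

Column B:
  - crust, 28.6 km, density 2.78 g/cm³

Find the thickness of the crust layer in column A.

32.8 km

Take the compensation level at the base of the deeper column (depth z_c below the surface of column A) and equate Σ ρ_i t_i down to z_c; mantle fills any gap and the z_c terms cancel.
Column A: 1.68×0.919 + x×2.86 + (z_c − 1.68 − x)×3.3
Column B: 1.08×0 + 28.6×2.78 + (z_c − 1.08 − 28.6)×3.3
The z_c×3.3 term appears on both sides and cancels. Collect the known terms of each column as K = Σ(ρt)_known − 3.3 × (depth of known layers): K_A = 1.54392 − 3.3×1.68 = −4.00008; K_B = 79.508 − 3.3×(1.08 + 28.6) = −18.436.
Balance: K_A − x×(3.3 − 2.86) = K_B, so x = (K_A − K_B)/(3.3 − 2.86) = 14.4359/0.44 = 32.8 km.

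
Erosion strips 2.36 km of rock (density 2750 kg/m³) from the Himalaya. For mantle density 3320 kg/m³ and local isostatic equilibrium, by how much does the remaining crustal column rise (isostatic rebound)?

Unloading: uplift u = e ρ_c/ρ_m = 2.36 km × 2750/3320 = 1.95 km.

1.95 km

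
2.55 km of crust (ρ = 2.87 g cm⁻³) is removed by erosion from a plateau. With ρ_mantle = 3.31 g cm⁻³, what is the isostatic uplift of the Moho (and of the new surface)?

Unloading: uplift u = e ρ_c/ρ_m = 2.55 km × 2.87/3.31 = 2.21 km.

2.21 km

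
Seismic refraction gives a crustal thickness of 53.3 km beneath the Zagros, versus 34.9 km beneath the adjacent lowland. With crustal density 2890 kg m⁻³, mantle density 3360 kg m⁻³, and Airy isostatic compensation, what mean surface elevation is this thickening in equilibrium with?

2.57 km

Excess crust Δ = 53.3 km − 34.9 km = 18.4 km, split between elevation h and root r with h + r = Δ.
Airy balance ρ_c h = (ρ_m − ρ_c) r gives r = h ρ_c/(ρ_m − ρ_c), so h (1 + ρ_c/(ρ_m − ρ_c)) = Δ, i.e. h = Δ (ρ_m − ρ_c)/ρ_m.
h = 18.4 km × 470/3360 = 2.57 km.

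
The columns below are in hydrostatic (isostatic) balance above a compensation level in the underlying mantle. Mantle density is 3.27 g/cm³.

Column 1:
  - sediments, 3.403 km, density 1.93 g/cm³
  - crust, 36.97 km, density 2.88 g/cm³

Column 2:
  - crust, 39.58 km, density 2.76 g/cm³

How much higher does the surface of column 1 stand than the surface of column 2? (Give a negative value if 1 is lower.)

For any compensation level in the mantle, the mantle terms cancel and isostasy reduces to e = (Σt_1 − Σt_2) − (Σ(ρt)_1 − Σ(ρt)_2) / ρ_m.
Σt_1 = 40.373 km; Σt_2 = 39.58 km; Σ(ρt)_1 = 113.04139; Σ(ρt)_2 = 109.2408 (in km·g/cm³).
e = (40.373 − 39.58) − (113.04139 − 109.2408) / 3.27 = −0.369 km.

−0.369 km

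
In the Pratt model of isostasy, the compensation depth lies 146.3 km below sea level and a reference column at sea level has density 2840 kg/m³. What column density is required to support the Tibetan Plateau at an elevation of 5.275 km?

2740 kg/m³

Pratt balance: ρ_ref D = ρ (D + h).
ρ = ρ_ref D/(D + h) = 2840 × 146.3 km/(146.3 km + 5.275 km) = 2740 kg/m³.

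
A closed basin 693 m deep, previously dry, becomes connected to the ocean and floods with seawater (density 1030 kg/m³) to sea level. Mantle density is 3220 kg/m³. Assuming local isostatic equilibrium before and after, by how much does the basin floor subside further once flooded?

326 m

After flooding the water column is d + s deep. Its weight must equal the weight of mantle displaced by the extra subsidence s: (d + s) ρ_w = s ρ_m.
s = d ρ_w / (ρ_m − ρ_w) = 693 m × 1030/(3220 − 1030) = 326 m.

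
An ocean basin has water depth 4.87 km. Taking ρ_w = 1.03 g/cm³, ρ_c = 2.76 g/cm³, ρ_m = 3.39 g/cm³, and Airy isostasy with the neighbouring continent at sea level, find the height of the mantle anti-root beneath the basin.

Equating mass per unit area of the two columns: replacing crust with seawater at the top is compensated by replacing crust with mantle at the base: d (ρ_c − ρ_w) = a (ρ_m − ρ_c).
a = d (ρ_c − ρ_w)/(ρ_m − ρ_c) = 4.87 km × 1.73/0.63 = 13.4 km.

13.4 km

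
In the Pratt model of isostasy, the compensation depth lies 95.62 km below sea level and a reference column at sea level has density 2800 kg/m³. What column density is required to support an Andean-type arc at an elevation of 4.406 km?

2680 kg/m³

Pratt balance: ρ_ref D = ρ (D + h).
ρ = ρ_ref D/(D + h) = 2800 × 95.62 km/(95.62 km + 4.406 km) = 2680 kg/m³.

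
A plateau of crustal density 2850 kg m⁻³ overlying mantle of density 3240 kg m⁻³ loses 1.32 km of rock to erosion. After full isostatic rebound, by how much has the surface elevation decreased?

0.159 km

Rebound u = e ρ_c/ρ_m = 1.32 km × 2850/3240 = 1.161 km.
Net surface drop = e − u = 1.32 km − 1.161 km = e (ρ_m − ρ_c)/ρ_m = 0.159 km.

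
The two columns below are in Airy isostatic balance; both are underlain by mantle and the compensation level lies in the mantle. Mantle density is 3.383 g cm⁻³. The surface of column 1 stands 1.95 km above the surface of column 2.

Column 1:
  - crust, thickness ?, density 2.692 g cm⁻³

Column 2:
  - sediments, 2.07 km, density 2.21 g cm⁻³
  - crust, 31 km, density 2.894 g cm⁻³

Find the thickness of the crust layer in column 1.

Take the compensation level at the base of the deeper column (depth z_c below the surface of column 1) and equate Σ ρ_i t_i down to z_c; mantle fills any gap and the z_c terms cancel.
Column 1: x×2.692 + (z_c − 0 − x)×3.383
Column 2: 1.95×0 + 2.07×2.21 + 31×2.894 + (z_c − 1.95 − 33.07)×3.383
The z_c×3.383 term appears on both sides and cancels. Collect the known terms of each column as K = Σ(ρt)_known − 3.383 × (depth of known layers): K_1 = 0 − 3.383×0 = 0; K_2 = 94.2887 − 3.383×(1.95 + 33.07) = −24.18396.
Balance: K_1 − x×(3.383 − 2.692) = K_2, so x = (K_1 − K_2)/(3.383 − 2.692) = 24.184/0.691 = 35 km.

35 km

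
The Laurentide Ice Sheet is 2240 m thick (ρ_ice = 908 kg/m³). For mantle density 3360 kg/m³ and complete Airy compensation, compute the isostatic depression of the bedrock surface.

605 m

Isostatic balance requires: the ice load ρ_ice t is balanced by mantle displaced below, ρ_m s.
s = t ρ_ice / ρ_m = 2240 m × 908/3360 = 605 m.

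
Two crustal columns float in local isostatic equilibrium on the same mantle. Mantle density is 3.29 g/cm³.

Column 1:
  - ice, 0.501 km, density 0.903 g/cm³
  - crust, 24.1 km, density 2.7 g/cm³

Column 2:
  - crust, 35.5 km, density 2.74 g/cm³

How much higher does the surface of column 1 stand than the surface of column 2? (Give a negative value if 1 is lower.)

For any compensation level in the mantle, the mantle terms cancel and isostasy reduces to e = (Σt_1 − Σt_2) − (Σ(ρt)_1 − Σ(ρt)_2) / ρ_m.
Σt_1 = 24.601 km; Σt_2 = 35.5 km; Σ(ρt)_1 = 65.522403; Σ(ρt)_2 = 97.27 (in km·g/cm³).
e = (24.601 − 35.5) − (65.522403 − 97.27) / 3.29 = −1.25 km.

−1.25 km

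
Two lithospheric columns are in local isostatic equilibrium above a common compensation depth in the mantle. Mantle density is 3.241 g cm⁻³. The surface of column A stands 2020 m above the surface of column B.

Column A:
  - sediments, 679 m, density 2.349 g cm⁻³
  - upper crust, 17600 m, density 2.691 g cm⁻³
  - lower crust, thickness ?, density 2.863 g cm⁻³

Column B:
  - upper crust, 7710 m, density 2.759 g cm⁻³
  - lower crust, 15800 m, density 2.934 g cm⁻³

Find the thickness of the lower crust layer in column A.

12800 m

Take the compensation level at the base of the deeper column (depth z_c below the surface of column A) and equate Σ ρ_i t_i down to z_c; mantle fills any gap and the z_c terms cancel.
Column A: 679×2.349 + 17600×2.691 + x×2.863 + (z_c − 18279 − x)×3.241
Column B: 2020×0 + 7710×2.759 + 15800×2.934 + (z_c − 2020 − 23510)×3.241
The z_c×3.241 term appears on both sides and cancels. Collect the known terms of each column as K = Σ(ρt)_known − 3.241 × (depth of known layers): K_A = 48956.571 − 3.241×18279 = −10285.668; K_B = 67629.09 − 3.241×(2020 + 23510) = −15113.64.
Balance: K_A − x×(3.241 − 2.863) = K_B, so x = (K_A − K_B)/(3.241 − 2.863) = 4827.97/0.378 = 12800 m.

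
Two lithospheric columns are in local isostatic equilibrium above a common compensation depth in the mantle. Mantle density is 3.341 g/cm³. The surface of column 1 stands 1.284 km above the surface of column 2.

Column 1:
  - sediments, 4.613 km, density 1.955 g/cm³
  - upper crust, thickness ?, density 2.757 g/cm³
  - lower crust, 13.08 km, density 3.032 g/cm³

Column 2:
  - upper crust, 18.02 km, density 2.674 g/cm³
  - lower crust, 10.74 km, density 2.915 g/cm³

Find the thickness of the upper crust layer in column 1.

17.9 km

Take the compensation level at the base of the deeper column (depth z_c below the surface of column 1) and equate Σ ρ_i t_i down to z_c; mantle fills any gap and the z_c terms cancel.
Column 1: 4.613×1.955 + x×2.757 + 13.08×3.032 + (z_c − 17.693 − x)×3.341
Column 2: 1.284×0 + 18.02×2.674 + 10.74×2.915 + (z_c − 1.284 − 28.76)×3.341
The z_c×3.341 term appears on both sides and cancels. Collect the known terms of each column as K = Σ(ρt)_known − 3.341 × (depth of known layers): K_1 = 48.676975 − 3.341×17.693 = −10.435338; K_2 = 79.49258 − 3.341×(1.284 + 28.76) = −20.884424.
Balance: K_1 − x×(3.341 − 2.757) = K_2, so x = (K_1 − K_2)/(3.341 − 2.757) = 10.4491/0.584 = 17.9 km.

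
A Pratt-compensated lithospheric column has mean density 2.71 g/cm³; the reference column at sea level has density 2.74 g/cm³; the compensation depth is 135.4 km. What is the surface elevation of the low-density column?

1.5 km

ρ_ref D = ρ (D + h) → h = D (ρ_ref − ρ)/ρ.
h = 135.4 km × (2.74 − 2.71)/2.71 = 1.5 km.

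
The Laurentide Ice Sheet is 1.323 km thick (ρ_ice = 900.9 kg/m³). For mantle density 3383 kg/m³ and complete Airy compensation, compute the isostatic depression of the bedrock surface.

By Archimedes' principle applied to the lithosphere: the ice load ρ_ice t is balanced by mantle displaced below, ρ_m s.
s = t ρ_ice / ρ_m = 1.323 km × 900.9/3383 = 0.352 km.

0.352 km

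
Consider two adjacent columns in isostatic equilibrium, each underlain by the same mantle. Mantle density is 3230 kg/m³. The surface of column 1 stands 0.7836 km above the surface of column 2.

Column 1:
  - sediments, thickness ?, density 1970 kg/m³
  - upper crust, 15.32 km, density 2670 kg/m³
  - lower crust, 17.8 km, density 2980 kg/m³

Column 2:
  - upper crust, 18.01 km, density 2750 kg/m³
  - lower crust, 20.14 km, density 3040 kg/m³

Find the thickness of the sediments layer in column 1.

Take the compensation level at the base of the deeper column (depth z_c below the surface of column 1) and equate Σ ρ_i t_i down to z_c; mantle fills any gap and the z_c terms cancel.
Column 1: x×1970 + 15.32×2670 + 17.8×2980 + (z_c − 33.12 − x)×3230
Column 2: 0.7836×0 + 18.01×2750 + 20.14×3040 + (z_c − 0.7836 − 38.15)×3230
The z_c×3230 term appears on both sides and cancels. Collect the known terms of each column as K = Σ(ρt)_known − 3230 × (depth of known layers): K_1 = 93948.4 − 3230×33.12 = −13029.2; K_2 = 110753.1 − 3230×(0.7836 + 38.15) = −15002.428.
Balance: K_1 − x×(3230 − 1970) = K_2, so x = (K_1 − K_2)/(3230 − 1970) = 1973.23/1260 = 1.57 km.

1.57 km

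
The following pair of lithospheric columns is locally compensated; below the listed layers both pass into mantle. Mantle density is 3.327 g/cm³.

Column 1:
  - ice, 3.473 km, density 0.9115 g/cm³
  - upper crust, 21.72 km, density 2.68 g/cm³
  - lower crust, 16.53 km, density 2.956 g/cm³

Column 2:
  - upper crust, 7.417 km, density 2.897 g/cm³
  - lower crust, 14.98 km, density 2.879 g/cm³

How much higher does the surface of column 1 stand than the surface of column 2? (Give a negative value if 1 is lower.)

For any compensation level in the mantle, the mantle terms cancel and isostasy reduces to e = (Σt_1 − Σt_2) − (Σ(ρt)_1 − Σ(ρt)_2) / ρ_m.
Σt_1 = 41.723 km; Σt_2 = 22.397 km; Σ(ρt)_1 = 110.23792; Σ(ρt)_2 = 64.614469 (in km·g/cm³).
e = (41.723 − 22.397) − (110.23792 − 64.614469) / 3.327 = 5.61 km.

5.61 km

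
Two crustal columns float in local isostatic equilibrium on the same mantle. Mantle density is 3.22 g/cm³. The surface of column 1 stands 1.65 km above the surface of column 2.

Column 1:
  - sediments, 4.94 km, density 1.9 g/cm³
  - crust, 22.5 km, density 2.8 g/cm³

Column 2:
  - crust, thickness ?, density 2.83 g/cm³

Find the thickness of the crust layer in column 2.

Take the compensation level at the base of the deeper column (depth z_c below the surface of column 1) and equate Σ ρ_i t_i down to z_c; mantle fills any gap and the z_c terms cancel.
Column 1: 4.94×1.9 + 22.5×2.8 + (z_c − 27.44)×3.22
Column 2: 1.65×0 + x×2.83 + (z_c − 1.65 − 0 − x)×3.22
The z_c×3.22 term appears on both sides and cancels. Collect the known terms of each column as K = Σ(ρt)_known − 3.22 × (depth of known layers): K_1 = 72.386 − 3.22×27.44 = −15.9708; K_2 = 0 − 3.22×(1.65 + 0) = −5.313.
Balance: K_1 = K_2 − x×(3.22 − 2.83), so x = (K_2 − K_1)/(3.22 − 2.83) = 10.6578/0.39 = 27.3 km.

27.3 km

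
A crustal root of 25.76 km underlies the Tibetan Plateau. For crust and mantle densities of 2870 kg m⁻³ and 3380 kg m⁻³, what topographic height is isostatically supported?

For local isostatic compensation: ρ_c h = (ρ_m − ρ_c) r.
h = r (ρ_m − ρ_c) / ρ_c = 25.76 km × (3380 − 2870) / 2870 = 4.58 km.

4.58 km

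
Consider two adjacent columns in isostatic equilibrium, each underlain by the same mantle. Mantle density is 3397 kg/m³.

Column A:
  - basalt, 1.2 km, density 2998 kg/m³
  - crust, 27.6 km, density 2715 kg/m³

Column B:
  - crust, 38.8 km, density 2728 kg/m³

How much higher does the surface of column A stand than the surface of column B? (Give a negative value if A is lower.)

For any compensation level in the mantle, the mantle terms cancel and isostasy reduces to e = (Σt_A − Σt_B) − (Σ(ρt)_A − Σ(ρt)_B) / ρ_m.
Σt_A = 28.8 km; Σt_B = 38.8 km; Σ(ρt)_A = 78531.6; Σ(ρt)_B = 105846.4 (in km·kg/m³).
e = (28.8 − 38.8) − (78531.6 − 105846.4) / 3397 = −1.96 km.

−1.96 km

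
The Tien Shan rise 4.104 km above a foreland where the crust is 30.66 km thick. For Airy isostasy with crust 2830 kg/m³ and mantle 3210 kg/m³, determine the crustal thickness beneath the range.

Root depth r = h ρ_c / (ρ_m − ρ_c) = 4.104 km × 2830 / 380 = 30.56 km.
Total thickness = T + h + r = 30.66 km + 4.104 km + 30.56 km = 65.3 km.

65.3 km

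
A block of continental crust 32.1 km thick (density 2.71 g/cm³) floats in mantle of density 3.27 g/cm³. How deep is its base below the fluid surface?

Draft d = t ρ_obj/ρ_fluid = 32.1 km × 2.71/3.27 = 26.6 km.

26.6 km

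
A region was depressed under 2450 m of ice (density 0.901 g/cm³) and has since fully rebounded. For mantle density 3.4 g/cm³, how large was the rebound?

Removing the load lets mantle flow back in; uplift u satisfies ρ_ice t = ρ_m u.
u = t ρ_ice/ρ_m = 2450 m × 0.901/3.4 = 649 m.

649 m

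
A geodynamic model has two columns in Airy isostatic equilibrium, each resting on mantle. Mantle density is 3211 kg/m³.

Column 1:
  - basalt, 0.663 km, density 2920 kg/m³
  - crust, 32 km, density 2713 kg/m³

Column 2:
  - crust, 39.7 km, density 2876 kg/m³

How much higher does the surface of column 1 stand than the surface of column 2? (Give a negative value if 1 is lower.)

For any compensation level in the mantle, the mantle terms cancel and isostasy reduces to e = (Σt_1 − Σt_2) − (Σ(ρt)_1 − Σ(ρt)_2) / ρ_m.
Σt_1 = 32.663 km; Σt_2 = 39.7 km; Σ(ρt)_1 = 88751.96; Σ(ρt)_2 = 114177.2 (in km·kg/m³).
e = (32.663 − 39.7) − (88751.96 − 114177.2) / 3211 = 0.881 km.

0.881 km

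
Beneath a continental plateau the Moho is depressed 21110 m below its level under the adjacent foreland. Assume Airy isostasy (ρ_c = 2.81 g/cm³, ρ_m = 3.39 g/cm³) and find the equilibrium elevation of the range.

For local isostatic compensation: ρ_c h = (ρ_m − ρ_c) r.
h = r (ρ_m − ρ_c) / ρ_c = 21110 m × (3.39 − 2.81) / 2.81 = 4360 m.

4360 m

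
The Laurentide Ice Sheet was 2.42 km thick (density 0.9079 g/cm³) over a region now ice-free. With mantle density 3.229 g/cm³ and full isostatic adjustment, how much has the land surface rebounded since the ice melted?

0.68 km

Removing the load lets mantle flow back in; uplift u satisfies ρ_ice t = ρ_m u.
u = t ρ_ice/ρ_m = 2.42 km × 0.9079/3.229 = 0.68 km.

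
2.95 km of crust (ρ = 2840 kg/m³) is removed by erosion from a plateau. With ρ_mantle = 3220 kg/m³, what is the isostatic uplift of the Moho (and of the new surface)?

Unloading: uplift u = e ρ_c/ρ_m = 2.95 km × 2840/3220 = 2.6 km.

2.6 km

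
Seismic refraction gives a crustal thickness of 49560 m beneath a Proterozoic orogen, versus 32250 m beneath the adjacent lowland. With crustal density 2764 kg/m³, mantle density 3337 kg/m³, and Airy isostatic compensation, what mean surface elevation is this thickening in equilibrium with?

2970 m

Excess crust Δ = 49560 m − 32250 m = 17310 m, split between elevation h and root r with h + r = Δ.
Airy balance ρ_c h = (ρ_m − ρ_c) r gives r = h ρ_c/(ρ_m − ρ_c), so h (1 + ρ_c/(ρ_m − ρ_c)) = Δ, i.e. h = Δ (ρ_m − ρ_c)/ρ_m.
h = 17310 m × 573/3337 = 2970 m.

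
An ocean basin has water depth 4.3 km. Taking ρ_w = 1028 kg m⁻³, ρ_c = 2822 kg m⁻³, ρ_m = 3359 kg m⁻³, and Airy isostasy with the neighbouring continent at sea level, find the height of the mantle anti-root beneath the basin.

By Archimedes' principle applied to the lithosphere: replacing crust with seawater at the top is compensated by replacing crust with mantle at the base: d (ρ_c − ρ_w) = a (ρ_m − ρ_c).
a = d (ρ_c − ρ_w)/(ρ_m − ρ_c) = 4.3 km × 1794/537 = 14.4 km.

14.4 km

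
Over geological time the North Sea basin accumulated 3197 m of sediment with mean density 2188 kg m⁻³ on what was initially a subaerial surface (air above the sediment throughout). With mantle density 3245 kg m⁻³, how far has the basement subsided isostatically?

2160 m

Subaerial load: s = t ρ_sed / ρ_m = 3197 m × 2188/3245 = 2160 m.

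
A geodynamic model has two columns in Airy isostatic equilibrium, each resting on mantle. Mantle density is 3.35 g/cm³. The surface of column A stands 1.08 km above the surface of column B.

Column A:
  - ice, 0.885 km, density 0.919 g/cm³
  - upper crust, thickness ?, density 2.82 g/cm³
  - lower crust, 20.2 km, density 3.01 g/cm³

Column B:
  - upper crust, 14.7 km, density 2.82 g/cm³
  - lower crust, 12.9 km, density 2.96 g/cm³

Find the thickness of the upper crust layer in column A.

14 km

Take the compensation level at the base of the deeper column (depth z_c below the surface of column A) and equate Σ ρ_i t_i down to z_c; mantle fills any gap and the z_c terms cancel.
Column A: 0.885×0.919 + x×2.82 + 20.2×3.01 + (z_c − 21.085 − x)×3.35
Column B: 1.08×0 + 14.7×2.82 + 12.9×2.96 + (z_c − 1.08 − 27.6)×3.35
The z_c×3.35 term appears on both sides and cancels. Collect the known terms of each column as K = Σ(ρt)_known − 3.35 × (depth of known layers): K_A = 61.615315 − 3.35×21.085 = −9.019435; K_B = 79.638 − 3.35×(1.08 + 27.6) = −16.44.
Balance: K_A − x×(3.35 − 2.82) = K_B, so x = (K_A − K_B)/(3.35 − 2.82) = 7.42056/0.53 = 14 km.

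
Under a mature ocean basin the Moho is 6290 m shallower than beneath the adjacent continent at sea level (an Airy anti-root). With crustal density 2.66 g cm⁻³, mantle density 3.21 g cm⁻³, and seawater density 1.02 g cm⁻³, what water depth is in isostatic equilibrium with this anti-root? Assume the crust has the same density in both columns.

Replacing a thickness d of crust by seawater at the top must be balanced by replacing crust with mantle at the base: d (ρ_c − ρ_w) = a (ρ_m − ρ_c).
d = a (ρ_m − ρ_c)/(ρ_c − ρ_w) = 6290 m × 0.55/1.64 = 2110 m.

2110 m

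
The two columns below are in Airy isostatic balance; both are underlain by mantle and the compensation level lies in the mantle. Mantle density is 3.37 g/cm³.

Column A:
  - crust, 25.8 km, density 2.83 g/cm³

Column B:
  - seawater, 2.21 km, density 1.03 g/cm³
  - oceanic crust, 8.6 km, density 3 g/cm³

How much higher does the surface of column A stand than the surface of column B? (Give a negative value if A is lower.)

1.66 km

For any compensation level in the mantle, the mantle terms cancel and isostasy reduces to e = (Σt_A − Σt_B) − (Σ(ρt)_A − Σ(ρt)_B) / ρ_m.
Σt_A = 25.8 km; Σt_B = 10.81 km; Σ(ρt)_A = 73.014; Σ(ρt)_B = 28.0763 (in km·g/cm³).
e = (25.8 − 10.81) − (73.014 − 28.0763) / 3.37 = 1.66 km.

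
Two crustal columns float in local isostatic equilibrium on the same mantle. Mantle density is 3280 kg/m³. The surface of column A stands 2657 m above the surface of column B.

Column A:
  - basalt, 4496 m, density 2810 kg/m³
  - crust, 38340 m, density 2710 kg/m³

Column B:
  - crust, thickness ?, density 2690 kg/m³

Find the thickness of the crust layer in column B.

Take the compensation level at the base of the deeper column (depth z_c below the surface of column A) and equate Σ ρ_i t_i down to z_c; mantle fills any gap and the z_c terms cancel.
Column A: 4496×2810 + 38340×2710 + (z_c − 42836)×3280
Column B: 2657×0 + x×2690 + (z_c − 2657 − 0 − x)×3280
The z_c×3280 term appears on both sides and cancels. Collect the known terms of each column as K = Σ(ρt)_known − 3280 × (depth of known layers): K_A = 116535160 − 3280×42836 = −23966920; K_B = 0 − 3280×(2657 + 0) = −8714960.
Balance: K_A = K_B − x×(3280 − 2690), so x = (K_B − K_A)/(3280 − 2690) = 15252000/590 = 25900 m.

25900 m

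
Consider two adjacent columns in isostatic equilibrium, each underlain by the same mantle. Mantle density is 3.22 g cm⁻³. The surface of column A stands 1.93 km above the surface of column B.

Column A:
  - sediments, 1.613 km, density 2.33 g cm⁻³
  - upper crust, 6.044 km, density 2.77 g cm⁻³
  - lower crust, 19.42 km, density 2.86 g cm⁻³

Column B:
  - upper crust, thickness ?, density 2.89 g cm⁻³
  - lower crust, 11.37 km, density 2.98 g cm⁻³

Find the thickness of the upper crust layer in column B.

6.68 km

Take the compensation level at the base of the deeper column (depth z_c below the surface of column A) and equate Σ ρ_i t_i down to z_c; mantle fills any gap and the z_c terms cancel.
Column A: 1.613×2.33 + 6.044×2.77 + 19.42×2.86 + (z_c − 27.077)×3.22
Column B: 1.93×0 + x×2.89 + 11.37×2.98 + (z_c − 1.93 − 11.37 − x)×3.22
The z_c×3.22 term appears on both sides and cancels. Collect the known terms of each column as K = Σ(ρt)_known − 3.22 × (depth of known layers): K_A = 76.04137 − 3.22×27.077 = −11.14657; K_B = 33.8826 − 3.22×(1.93 + 11.37) = −8.9434.
Balance: K_A = K_B − x×(3.22 − 2.89), so x = (K_B − K_A)/(3.22 − 2.89) = 2.20317/0.33 = 6.68 km.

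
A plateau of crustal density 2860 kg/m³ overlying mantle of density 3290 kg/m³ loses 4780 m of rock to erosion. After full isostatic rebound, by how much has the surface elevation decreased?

Rebound u = e ρ_c/ρ_m = 4780 m × 2860/3290 = 4155 m.
Net surface drop = e − u = 4780 m − 4155 m = e (ρ_m − ρ_c)/ρ_m = 625 m.

625 m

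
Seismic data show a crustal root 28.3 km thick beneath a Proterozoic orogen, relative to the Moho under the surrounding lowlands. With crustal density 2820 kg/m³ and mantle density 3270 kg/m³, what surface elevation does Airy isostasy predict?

4.52 km

Balancing pressure at the compensation depth: ρ_c h = (ρ_m − ρ_c) r.
h = r (ρ_m − ρ_c) / ρ_c = 28.3 km × (3270 − 2820) / 2820 = 4.52 km.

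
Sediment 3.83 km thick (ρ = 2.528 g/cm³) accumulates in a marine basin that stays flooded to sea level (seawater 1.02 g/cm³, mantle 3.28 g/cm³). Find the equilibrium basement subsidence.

Submarine loading: the sediment displaces seawater, and the subsidence is in turn flooded, so s (ρ_m − ρ_w) = t (ρ_sed − ρ_w).
s = 3.83 km × (2.528 − 1.02) / (3.28 − 1.02) = 2.56 km.

2.56 km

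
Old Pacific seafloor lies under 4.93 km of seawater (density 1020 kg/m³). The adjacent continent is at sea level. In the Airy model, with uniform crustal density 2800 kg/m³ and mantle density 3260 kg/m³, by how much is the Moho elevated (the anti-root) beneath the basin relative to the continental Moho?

In Airy isostatic equilibrium: replacing crust with seawater at the top is compensated by replacing crust with mantle at the base: d (ρ_c − ρ_w) = a (ρ_m − ρ_c).
a = d (ρ_c − ρ_w)/(ρ_m − ρ_c) = 4.93 km × 1780/460 = 19.1 km.

19.1 km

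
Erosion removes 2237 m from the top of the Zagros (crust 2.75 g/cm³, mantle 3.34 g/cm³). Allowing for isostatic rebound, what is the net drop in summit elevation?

395 m

Rebound u = e ρ_c/ρ_m = 2237 m × 2.75/3.34 = 1842 m.
Net surface drop = e − u = 2237 m − 1842 m = e (ρ_m − ρ_c)/ρ_m = 395 m.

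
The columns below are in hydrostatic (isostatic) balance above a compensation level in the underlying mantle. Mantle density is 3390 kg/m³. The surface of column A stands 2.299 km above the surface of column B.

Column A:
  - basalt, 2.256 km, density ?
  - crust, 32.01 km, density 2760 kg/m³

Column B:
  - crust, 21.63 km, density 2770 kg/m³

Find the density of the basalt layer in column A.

Take the compensation level at the base of the deeper column (depth z_c below the surface of column A) and equate Σ ρ_i t_i down to z_c; mantle fills any gap and the z_c terms cancel.
Column A: 2.256×ρ + 32.01×2760 + (z_c − 34.266)×3390
Column B: 2.299×0 + 21.63×2770 + (z_c − 2.299 − 21.63)×3390
The z_c×3390 term appears on both sides and cancels. Collect the known terms of each column as K = Σ(ρt)_known − 3390 × (depth of known layers): K_A = 88347.6 − 3390×34.266 = −27814.14; K_B = 59915.1 − 3390×(2.299 + 21.63) = −21204.21.
Balance: K_A + 2.256×ρ = K_B, so ρ = (K_B − K_A)/2.256 = 6609.93/2.256 = 2930 kg/m³.

2930 kg/m³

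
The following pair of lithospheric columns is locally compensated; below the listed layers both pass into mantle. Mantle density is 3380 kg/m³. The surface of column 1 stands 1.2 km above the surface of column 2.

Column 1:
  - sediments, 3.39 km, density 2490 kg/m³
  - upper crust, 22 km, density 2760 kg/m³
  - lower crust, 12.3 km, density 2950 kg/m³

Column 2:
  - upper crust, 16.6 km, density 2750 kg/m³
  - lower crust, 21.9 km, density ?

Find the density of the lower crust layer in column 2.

Take the compensation level at the base of the deeper column (depth z_c below the surface of column 1) and equate Σ ρ_i t_i down to z_c; mantle fills any gap and the z_c terms cancel.
Column 1: 3.39×2490 + 22×2760 + 12.3×2950 + (z_c − 37.69)×3380
Column 2: 1.2×0 + 16.6×2750 + 21.9×ρ + (z_c − 1.2 − 38.5)×3380
The z_c×3380 term appears on both sides and cancels. Collect the known terms of each column as K = Σ(ρt)_known − 3380 × (depth of known layers): K_1 = 105446.1 − 3380×37.69 = −21946.1; K_2 = 45650 − 3380×(1.2 + 38.5) = −88536.
Balance: K_1 = K_2 + 21.9×ρ, so ρ = (K_1 − K_2)/21.9 = 66589.9/21.9 = 3040 kg/m³.

3040 kg/m³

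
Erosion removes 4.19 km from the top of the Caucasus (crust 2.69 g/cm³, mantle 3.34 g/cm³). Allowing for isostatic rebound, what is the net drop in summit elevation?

0.815 km

Rebound u = e ρ_c/ρ_m = 4.19 km × 2.69/3.34 = 3.375 km.
Net surface drop = e − u = 4.19 km − 3.375 km = e (ρ_m − ρ_c)/ρ_m = 0.815 km.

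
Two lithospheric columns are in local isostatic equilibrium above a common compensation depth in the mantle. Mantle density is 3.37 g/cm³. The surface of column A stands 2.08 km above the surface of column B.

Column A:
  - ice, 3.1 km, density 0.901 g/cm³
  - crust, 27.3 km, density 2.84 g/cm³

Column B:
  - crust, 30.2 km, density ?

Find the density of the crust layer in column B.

Take the compensation level at the base of the deeper column (depth z_c below the surface of column A) and equate Σ ρ_i t_i down to z_c; mantle fills any gap and the z_c terms cancel.
Column A: 3.1×0.901 + 27.3×2.84 + (z_c − 30.4)×3.37
Column B: 2.08×0 + 30.2×ρ + (z_c − 2.08 − 30.2)×3.37
The z_c×3.37 term appears on both sides and cancels. Collect the known terms of each column as K = Σ(ρt)_known − 3.37 × (depth of known layers): K_A = 80.3251 − 3.37×30.4 = −22.1229; K_B = 0 − 3.37×(2.08 + 30.2) = −108.7836.
Balance: K_A = K_B + 30.2×ρ, so ρ = (K_A − K_B)/30.2 = 86.6607/30.2 = 2.87 g/cm³.

2.87 g/cm³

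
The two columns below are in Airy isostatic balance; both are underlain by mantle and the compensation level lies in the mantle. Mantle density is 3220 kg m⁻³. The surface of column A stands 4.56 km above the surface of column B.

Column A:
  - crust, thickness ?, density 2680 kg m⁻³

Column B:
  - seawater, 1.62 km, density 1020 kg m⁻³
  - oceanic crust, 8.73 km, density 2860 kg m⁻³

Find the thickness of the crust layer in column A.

Take the compensation level at the base of the deeper column (depth z_c below the surface of column A) and equate Σ ρ_i t_i down to z_c; mantle fills any gap and the z_c terms cancel.
Column A: x×2680 + (z_c − 0 − x)×3220
Column B: 4.56×0 + 1.62×1020 + 8.73×2860 + (z_c − 4.56 − 10.35)×3220
The z_c×3220 term appears on both sides and cancels. Collect the known terms of each column as K = Σ(ρt)_known − 3220 × (depth of known layers): K_A = 0 − 3220×0 = 0; K_B = 26620.2 − 3220×(4.56 + 10.35) = −21390.
Balance: K_A − x×(3220 − 2680) = K_B, so x = (K_A − K_B)/(3220 − 2680) = 21390/540 = 39.6 km.

39.6 km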